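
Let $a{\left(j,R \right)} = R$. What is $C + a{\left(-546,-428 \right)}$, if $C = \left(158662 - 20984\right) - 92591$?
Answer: $44659$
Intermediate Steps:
$C = 45087$ ($C = 137678 - 92591 = 45087$)
$C + a{\left(-546,-428 \right)} = 45087 - 428 = 44659$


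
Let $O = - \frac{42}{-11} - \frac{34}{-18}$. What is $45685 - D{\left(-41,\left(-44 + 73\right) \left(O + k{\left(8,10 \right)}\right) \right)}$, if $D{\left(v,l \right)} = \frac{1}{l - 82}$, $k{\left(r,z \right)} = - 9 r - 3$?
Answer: $\frac{9459444829}{207058} \approx 45685.0$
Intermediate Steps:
$k{\left(r,z \right)} = -3 - 9 r$
$O = \frac{565}{99}$ ($O = \left(-42\right) \left(- \frac{1}{11}\right) - - \frac{17}{9} = \frac{42}{11} + \frac{17}{9} = \frac{565}{99} \approx 5.7071$)
$D{\left(v,l \right)} = \frac{1}{-82 + l}$
$45685 - D{\left(-41,\left(-44 + 73\right) \left(O + k{\left(8,10 \right)}\right) \right)} = 45685 - \frac{1}{-82 + \left(-44 + 73\right) \left(\frac{565}{99} - 75\right)} = 45685 - \frac{1}{-82 + 29 \left(\frac{565}{99} - 75\right)} = 45685 - \frac{1}{-82 + 29 \left(- \frac{6860}{99}\right)} = 45685 - \frac{1}{-82 - \frac{198940}{99}} = 45685 - \frac{1}{- \frac{207058}{99}} = 45685 - - \frac{99}{207058} = 45685 + \frac{99}{207058} = \frac{9459444829}{207058}$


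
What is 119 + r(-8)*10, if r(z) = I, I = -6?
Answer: 59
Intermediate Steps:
r(z) = -6
119 + r(-8)*10 = 119 - 6*10 = 119 - 60 = 59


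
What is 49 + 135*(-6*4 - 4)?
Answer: -3731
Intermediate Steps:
49 + 135*(-6*4 - 4) = 49 + 135*(-24 - 4) = 49 + 135*(-28) = 49 - 3780 = -3731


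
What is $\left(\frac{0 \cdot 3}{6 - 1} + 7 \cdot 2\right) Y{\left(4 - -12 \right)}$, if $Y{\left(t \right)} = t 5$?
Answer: $1120$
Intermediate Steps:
$Y{\left(t \right)} = 5 t$
$\left(\frac{0 \cdot 3}{6 - 1} + 7 \cdot 2\right) Y{\left(4 - -12 \right)} = \left(\frac{0 \cdot 3}{6 - 1} + 7 \cdot 2\right) 5 \left(4 - -12\right) = \left(\frac{0}{5} + 14\right) 5 \left(4 + 12\right) = \left(0 \cdot \frac{1}{5} + 14\right) 5 \cdot 16 = \left(0 + 14\right) 80 = 14 \cdot 80 = 1120$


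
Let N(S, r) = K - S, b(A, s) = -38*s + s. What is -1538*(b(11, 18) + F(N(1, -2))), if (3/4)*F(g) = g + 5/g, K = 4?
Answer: 9132644/9 ≈ 1.0147e+6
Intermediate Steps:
b(A, s) = -37*s
N(S, r) = 4 - S
F(g) = 4*g/3 + 20/(3*g) (F(g) = 4*(g + 5/g)/3 = 4*g/3 + 20/(3*g))
-1538*(b(11, 18) + F(N(1, -2))) = -1538*(-37*18 + 4*(5 + (4 - 1*1)²)/(3*(4 - 1*1))) = -1538*(-666 + 4*(5 + (4 - 1)²)/(3*(4 - 1))) = -1538*(-666 + (4/3)*(5 + 3²)/3) = -1538*(-666 + (4/3)*(⅓)*(5 + 9)) = -1538*(-666 + (4/3)*(⅓)*14) = -1538*(-666 + 56/9) = -1538*(-5938/9) = 9132644/9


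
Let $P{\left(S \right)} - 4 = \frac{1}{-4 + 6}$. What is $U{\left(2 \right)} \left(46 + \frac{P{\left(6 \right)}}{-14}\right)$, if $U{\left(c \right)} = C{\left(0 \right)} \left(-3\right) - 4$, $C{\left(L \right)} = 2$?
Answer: $- \frac{6395}{14} \approx -456.79$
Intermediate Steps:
$P{\left(S \right)} = \frac{9}{2}$ ($P{\left(S \right)} = 4 + \frac{1}{-4 + 6} = 4 + \frac{1}{2} = \frac{9}{2}$)
$U{\left(c \right)} = -10$ ($U{\left(c \right)} = 2 \left(-3\right) - 4 = -6 - 4 = -10$)
$U{\left(2 \right)} \left(46 + \frac{P{\left(6 \right)}}{-14}\right) = - 10 \left(46 + \frac{9}{2 \left(-14\right)}\right) = - 10 \left(46 + \frac{9}{2} \left(- \frac{1}{14}\right)\right) = - 10 \left(46 - \frac{9}{28}\right) = \left(-10\right) \frac{1279}{28} = - \frac{6395}{14}$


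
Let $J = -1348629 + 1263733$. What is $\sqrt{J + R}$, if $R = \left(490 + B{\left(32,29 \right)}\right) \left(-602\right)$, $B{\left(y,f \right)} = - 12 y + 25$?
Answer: $7 i \sqrt{3342} \approx 404.67 i$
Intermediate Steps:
$B{\left(y,f \right)} = 25 - 12 y$
$R = -78862$ ($R = \left(490 + \left(25 - 384\right)\right) \left(-602\right) = \left(490 - 359\right) \left(-602\right) = 131 \left(-602\right) = -78862$)
$J = -84896$
$\sqrt{J + R} = \sqrt{-84896 - 78862} = \sqrt{-163758} = 7 i \sqrt{3342}$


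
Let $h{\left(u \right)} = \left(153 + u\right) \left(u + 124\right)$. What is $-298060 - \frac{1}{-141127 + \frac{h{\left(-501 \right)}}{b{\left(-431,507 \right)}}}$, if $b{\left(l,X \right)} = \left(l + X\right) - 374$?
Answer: $- \frac{6287134869111}{21093521} \approx -2.9806 \cdot 10^{5}$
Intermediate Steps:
$h{\left(u \right)} = \left(124 + u\right) \left(153 + u\right)$ ($h{\left(u \right)} = \left(153 + u\right) \left(124 + u\right) = \left(124 + u\right) \left(153 + u\right)$)
$b{\left(l,X \right)} = -374 + X + l$ ($b{\left(l,X \right)} = \left(X + l\right) - 374 = -374 + X + l$)
$-298060 - \frac{1}{-141127 + \frac{h{\left(-501 \right)}}{b{\left(-431,507 \right)}}} = -298060 - \frac{1}{-141127 + \frac{18972 + \left(-501\right)^{2} + 277 \left(-501\right)}{-374 + 507 - 431}} = -298060 - \frac{1}{-141127 + \frac{18972 + 251001 - 138777}{-298}} = -298060 - \frac{1}{-141127 + 131196 \left(- \frac{1}{298}\right)} = -298060 - \frac{1}{-141127 - \frac{65598}{149}} = -298060 - \frac{1}{- \frac{21093521}{149}} = -298060 - - \frac{149}{21093521} = -298060 + \frac{149}{21093521} = - \frac{6287134869111}{21093521}$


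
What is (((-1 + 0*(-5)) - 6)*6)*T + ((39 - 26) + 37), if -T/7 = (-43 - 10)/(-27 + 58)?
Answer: -14032/31 ≈ -452.65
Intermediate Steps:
T = 371/31 (T = -7*(-43 - 10)/(-27 + 58) = -(-371)/31 = -7*(-53/31) = 371/31 ≈ 11.968)
(((-1 + 0*(-5)) - 6)*6)*T + ((39 - 26) + 37) = (((-1 + 0*(-5)) - 6)*6)*(371/31) + ((39 - 26) + 37) = (((-1 + 0) - 6)*6)*(371/31) + (13 + 37) = ((-1 - 6)*6)*(371/31) + 50 = -7*6*(371/31) + 50 = -42*371/31 + 50 = -15582/31 + 50 = -14032/31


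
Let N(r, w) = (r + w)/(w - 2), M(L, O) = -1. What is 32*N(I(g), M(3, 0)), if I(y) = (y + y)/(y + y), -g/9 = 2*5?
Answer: 0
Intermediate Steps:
g = -90 (g = -18*5 = -9*10 = -90)
I(y) = 1 (I(y) = (2*y)/((2*y)) = (2*y)*(1/(2*y)) = 1)
N(r, w) = (r + w)/(-2 + w)
32*N(I(g), M(3, 0)) = 32*((1 - 1)/(-2 - 1)) = 32*(0/(-3)) = 32*(-⅓*0) = 32*0 = 0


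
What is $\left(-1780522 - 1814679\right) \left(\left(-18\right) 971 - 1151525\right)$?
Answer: $4202800754603$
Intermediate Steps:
$\left(-1780522 - 1814679\right) \left(\left(-18\right) 971 - 1151525\right) = - 3595201 \left(-17478 - 1151525\right) = \left(-3595201\right) \left(-1169003\right) = 4202800754603$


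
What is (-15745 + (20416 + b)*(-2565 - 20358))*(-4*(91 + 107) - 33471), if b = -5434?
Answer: 11767563312453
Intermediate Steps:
(-15745 + (20416 + b)*(-2565 - 20358))*(-4*(91 + 107) - 33471) = (-15745 + (20416 - 5434)*(-2565 - 20358))*(-4*(91 + 107) - 33471) = (-15745 + 14982*(-22923))*(-4*198 - 33471) = (-15745 - 343432386)*(-792 - 33471) = -343448131*(-34263) = 11767563312453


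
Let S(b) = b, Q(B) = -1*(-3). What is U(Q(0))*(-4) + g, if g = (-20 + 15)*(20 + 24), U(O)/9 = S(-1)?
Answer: -184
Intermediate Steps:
Q(B) = 3
U(O) = -9 (U(O) = 9*(-1) = -9)
g = -220 (g = -5*44 = -220)
U(Q(0))*(-4) + g = -9*(-4) - 220 = 36 - 220 = -184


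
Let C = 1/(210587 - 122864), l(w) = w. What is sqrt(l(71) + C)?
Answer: sqrt(18685002)/513 ≈ 8.4261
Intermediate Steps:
C = 1/87723 ≈ 1.1400e-5
sqrt(l(71) + C) = sqrt(71 + 1/87723) = sqrt(6228334/87723) = sqrt(18685002)/513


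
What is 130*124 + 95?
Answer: 16215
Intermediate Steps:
130*124 + 95 = 16120 + 95 = 16215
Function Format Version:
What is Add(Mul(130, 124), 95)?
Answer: 16215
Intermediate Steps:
Add(Mul(130, 124), 95) = Add(16120, 95) = 16215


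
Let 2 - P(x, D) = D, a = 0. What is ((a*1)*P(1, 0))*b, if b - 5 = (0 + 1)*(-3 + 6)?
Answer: 0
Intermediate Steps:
P(x, D) = 2 - D
b = 8 (b = 5 + (0 + 1)*(-3 + 6) = 5 + 1*3 = 5 + 3 = 8)
((a*1)*P(1, 0))*b = ((0*1)*(2 - 1*0))*8 = (0*(2 + 0))*8 = (0*2)*8 = 0*8 = 0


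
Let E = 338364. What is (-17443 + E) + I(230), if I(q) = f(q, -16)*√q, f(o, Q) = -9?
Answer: 320921 - 9*√230 ≈ 3.2078e+5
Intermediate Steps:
I(q) = -9*√q
(-17443 + E) + I(230) = (-17443 + 338364) - 9*√230 = 320921 - 9*√230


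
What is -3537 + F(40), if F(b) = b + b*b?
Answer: -1897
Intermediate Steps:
F(b) = b + b**2
-3537 + F(40) = -3537 + 40*(1 + 40) = -3537 + 40*41 = -3537 + 1640 = -1897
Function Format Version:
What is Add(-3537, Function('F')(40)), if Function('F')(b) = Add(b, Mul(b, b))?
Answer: -1897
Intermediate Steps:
Function('F')(b) = Add(b, Pow(b, 2))
Add(-3537, Function('F')(40)) = Add(-3537, Mul(40, Add(1, 40))) = Add(-3537, Mul(40, 41)) = Add(-3537, 1640) = -1897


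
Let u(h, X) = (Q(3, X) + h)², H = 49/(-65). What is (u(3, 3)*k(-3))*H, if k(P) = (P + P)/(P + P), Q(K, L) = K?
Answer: -1764/65 ≈ -27.138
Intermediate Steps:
k(P) = 1 (k(P) = (2*P)/((2*P)) = (2*P)*(1/(2*P)) = 1)
H = -49/65 (H = 49*(-1/65) = -49/65 ≈ -0.75385)
u(h, X) = (3 + h)²
(u(3, 3)*k(-3))*H = ((3 + 3)²*1)*(-49/65) = (6²*1)*(-49/65) = (36*1)*(-49/65) = 36*(-49/65) = -1764/65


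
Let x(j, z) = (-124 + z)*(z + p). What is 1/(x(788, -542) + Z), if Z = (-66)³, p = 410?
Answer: -1/199584 ≈ -5.0104e-6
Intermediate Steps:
Z = -287496
x(j, z) = (-124 + z)*(410 + z) (x(j, z) = (-124 + z)*(z + 410) = (-124 + z)*(410 + z))
1/(x(788, -542) + Z) = 1/((-50840 + (-542)² + 286*(-542)) - 287496) = 1/((-50840 + 293764 - 155012) - 287496) = 1/(87912 - 287496) = 1/(-199584) = -1/199584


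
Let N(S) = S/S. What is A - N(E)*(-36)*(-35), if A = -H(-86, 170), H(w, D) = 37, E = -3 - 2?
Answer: -1297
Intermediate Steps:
E = -5
N(S) = 1
A = -37 (A = -1*37 = -37)
A - N(E)*(-36)*(-35) = -37 - 1*(-36)*(-35) = -37 - (-36)*(-35) = -37 - 1*1260 = -37 - 1260 = -1297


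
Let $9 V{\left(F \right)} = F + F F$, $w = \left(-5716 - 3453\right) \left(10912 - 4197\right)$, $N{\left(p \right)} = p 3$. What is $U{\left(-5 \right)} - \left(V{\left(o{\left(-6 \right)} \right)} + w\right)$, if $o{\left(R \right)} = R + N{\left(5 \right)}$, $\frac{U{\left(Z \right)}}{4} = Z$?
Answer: $61569805$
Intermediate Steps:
$N{\left(p \right)} = 3 p$
$U{\left(Z \right)} = 4 Z$
$o{\left(R \right)} = 15 + R$ ($o{\left(R \right)} = R + 3 \cdot 5 = R + 15 = 15 + R$)
$w = -61569835$ ($w = \left(-9169\right) 6715 = -61569835$)
$V{\left(F \right)} = \frac{F}{9} + \frac{F^{2}}{9}$ ($V{\left(F \right)} = \frac{F + F F}{9} = \frac{F + F^{2}}{9} = \frac{F}{9} + \frac{F^{2}}{9}$)
$U{\left(-5 \right)} - \left(V{\left(o{\left(-6 \right)} \right)} + w\right) = 4 \left(-5\right) - \left(\frac{\left(15 - 6\right) \left(1 + \left(15 - 6\right)\right)}{9} - 61569835\right) = -20 - \left(\frac{1}{9} \cdot 9 \left(1 + 9\right) - 61569835\right) = -20 - \left(\frac{1}{9} \cdot 9 \cdot 10 - 61569835\right) = -20 - \left(10 - 61569835\right) = -20 - -61569825 = -20 + 61569825 = 61569805$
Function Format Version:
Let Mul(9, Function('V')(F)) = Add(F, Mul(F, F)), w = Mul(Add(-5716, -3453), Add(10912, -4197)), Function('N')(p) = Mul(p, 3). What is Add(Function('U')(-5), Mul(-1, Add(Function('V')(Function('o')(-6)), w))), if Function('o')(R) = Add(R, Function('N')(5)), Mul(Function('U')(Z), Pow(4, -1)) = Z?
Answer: 61569805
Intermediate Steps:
Function('N')(p) = Mul(3, p)
Function('U')(Z) = Mul(4, Z)
Function('o')(R) = Add(15, R) (Function('o')(R) = Add(R, Mul(3, 5)) = Add(R, 15) = Add(15, R))
w = -61569835 (w = Mul(-9169, 6715) = -61569835)
Function('V')(F) = Add(Mul(Rational(1, 9), F), Mul(Rational(1, 9), Pow(F, 2))) (Function('V')(F) = Mul(Rational(1, 9), Add(F, Mul(F, F))) = Mul(Rational(1, 9), Add(F, Pow(F, 2))) = Add(Mul(Rational(1, 9), F), Mul(Rational(1, 9), Pow(F, 2))))
Add(Function('U')(-5), Mul(-1, Add(Function('V')(Function('o')(-6)), w))) = Add(Mul(4, -5), Mul(-1, Add(Mul(Rational(1, 9), Add(15, -6), Add(1, Add(15, -6))), -61569835))) = Add(-20, Mul(-1, Add(Mul(Rational(1, 9), 9, Add(1, 9)), -61569835))) = Add(-20, Mul(-1, Add(Mul(Rational(1, 9), 9, 10), -61569835))) = Add(-20, Mul(-1, Add(10, -61569835))) = Add(-20, Mul(-1, -61569825)) = Add(-20, 61569825) = 61569805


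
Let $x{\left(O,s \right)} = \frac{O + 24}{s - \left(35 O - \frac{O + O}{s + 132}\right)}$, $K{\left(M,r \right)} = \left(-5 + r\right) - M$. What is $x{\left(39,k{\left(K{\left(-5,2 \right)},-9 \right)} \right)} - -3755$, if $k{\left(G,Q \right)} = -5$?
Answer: $\frac{653031559}{173912} \approx 3755.0$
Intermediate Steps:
$K{\left(M,r \right)} = -5 + r - M$
$x{\left(O,s \right)} = \frac{24 + O}{s - 35 O + \frac{2 O}{132 + s}}$ ($x{\left(O,s \right)} = \frac{24 + O}{s - \left(35 O - \frac{2 O}{132 + s}\right)} = \frac{24 + O}{s - 35 O + \frac{2 O}{132 + s}}$)
$x{\left(39,k{\left(K{\left(-5,2 \right)},-9 \right)} \right)} - -3755 = \frac{3168 + 24 \left(-5\right) + 132 \cdot 39 + 39 \left(-5\right)}{\left(-5\right)^{2} - 180102 + 132 \left(-5\right) - 1365 \left(-5\right)} - -3755 = \frac{3168 - 120 + 5148 - 195}{25 - 180102 - 660 + 6825} + 3755 = \frac{1}{-173912} \cdot 8001 + 3755 = \left(- \frac{1}{173912}\right) 8001 + 3755 = - \frac{8001}{173912} + 3755 = \frac{653031559}{173912}$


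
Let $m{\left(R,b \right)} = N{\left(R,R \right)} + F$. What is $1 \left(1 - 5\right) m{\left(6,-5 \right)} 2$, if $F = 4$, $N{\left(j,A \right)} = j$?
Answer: $-80$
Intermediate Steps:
$m{\left(R,b \right)} = 4 + R$ ($m{\left(R,b \right)} = R + 4 = 4 + R$)
$1 \left(1 - 5\right) m{\left(6,-5 \right)} 2 = 1 \left(1 - 5\right) \left(4 + 6\right) 2 = 1 \left(-4\right) 10 \cdot 2 = \left(-4\right) 10 \cdot 2 = \left(-40\right) 2 = -80$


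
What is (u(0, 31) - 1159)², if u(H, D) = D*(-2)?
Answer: 1490841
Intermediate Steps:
u(H, D) = -2*D
(u(0, 31) - 1159)² = (-2*31 - 1159)² = (-62 - 1159)² = (-1221)² = 1490841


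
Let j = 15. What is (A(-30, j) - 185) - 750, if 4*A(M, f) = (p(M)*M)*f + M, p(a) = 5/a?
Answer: -3695/4 ≈ -923.75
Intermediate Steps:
A(M, f) = M/4 + 5*f/4 (A(M, f) = (((5/M)*M)*f + M)/4 = (5*f + M)/4 = (M + 5*f)/4 = M/4 + 5*f/4)
(A(-30, j) - 185) - 750 = (((¼)*(-30) + (5/4)*15) - 185) - 750 = ((-15/2 + 75/4) - 185) - 750 = (45/4 - 185) - 750 = -695/4 - 750 = -3695/4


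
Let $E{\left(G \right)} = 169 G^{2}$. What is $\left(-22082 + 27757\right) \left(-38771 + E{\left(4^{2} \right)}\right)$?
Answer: $25497775$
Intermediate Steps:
$\left(-22082 + 27757\right) \left(-38771 + E{\left(4^{2} \right)}\right) = \left(-22082 + 27757\right) \left(-38771 + 169 \left(4^{2}\right)^{2}\right) = 5675 \left(-38771 + 169 \cdot 16^{2}\right) = 5675 \left(-38771 + 169 \cdot 256\right) = 5675 \left(-38771 + 43264\right) = 5675 \cdot 4493 = 25497775$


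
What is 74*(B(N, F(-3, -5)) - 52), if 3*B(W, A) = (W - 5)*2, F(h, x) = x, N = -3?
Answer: -12728/3 ≈ -4242.7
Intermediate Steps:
B(W, A) = -10/3 + 2*W/3 (B(W, A) = ((W - 5)*2)/3 = ((-5 + W)*2)/3 = (-10 + 2*W)/3 = -10/3 + 2*W/3)
74*(B(N, F(-3, -5)) - 52) = 74*((-10/3 + (⅔)*(-3)) - 52) = 74*((-10/3 - 2) - 52) = 74*(-16/3 - 52) = 74*(-172/3) = -12728/3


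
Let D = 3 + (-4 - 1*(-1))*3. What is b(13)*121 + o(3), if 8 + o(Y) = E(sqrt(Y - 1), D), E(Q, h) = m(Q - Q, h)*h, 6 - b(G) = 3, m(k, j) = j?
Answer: 391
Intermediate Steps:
b(G) = 3 (b(G) = 6 - 1*3 = 6 - 3 = 3)
D = -6 (D = 3 + (-4 + 1)*3 = 3 - 3*3 = 3 - 9 = -6)
E(Q, h) = h**2 (E(Q, h) = h*h = h**2)
o(Y) = 28 (o(Y) = -8 + (-6)**2 = -8 + 36 = 28)
b(13)*121 + o(3) = 3*121 + 28 = 363 + 28 = 391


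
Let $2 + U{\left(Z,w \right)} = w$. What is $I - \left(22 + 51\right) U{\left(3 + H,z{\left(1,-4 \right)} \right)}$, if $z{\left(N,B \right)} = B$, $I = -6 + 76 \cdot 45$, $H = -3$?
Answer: $3852$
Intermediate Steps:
$I = 3414$ ($I = -6 + 3420 = 3414$)
$U{\left(Z,w \right)} = -2 + w$
$I - \left(22 + 51\right) U{\left(3 + H,z{\left(1,-4 \right)} \right)} = 3414 - \left(22 + 51\right) \left(-2 - 4\right) = 3414 - 73 \left(-6\right) = 3414 - -438 = 3414 + 438 = 3852$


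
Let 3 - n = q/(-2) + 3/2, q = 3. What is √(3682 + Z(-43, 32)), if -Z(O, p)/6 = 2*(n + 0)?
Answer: √3646 ≈ 60.382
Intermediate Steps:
n = 3 (n = 3 - (3/(-2) + 3/2) = 3 - (3*(-½) + 3*(½)) = 3 - (-3/2 + 3/2) = 3 - 1*0 = 3 + 0 = 3)
Z(O, p) = -36 (Z(O, p) = -12*(3 + 0) = -12*3 = -6*6 = -36)
√(3682 + Z(-43, 32)) = √(3682 - 36) = √3646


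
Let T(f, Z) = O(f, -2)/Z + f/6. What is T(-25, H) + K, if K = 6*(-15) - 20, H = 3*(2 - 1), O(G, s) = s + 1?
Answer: -229/2 ≈ -114.50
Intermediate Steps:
O(G, s) = 1 + s
H = 3 (H = 3*1 = 3)
T(f, Z) = -1/Z + f/6 (T(f, Z) = (1 - 2)/Z + f/6 = -1/Z + f*(⅙) = -1/Z + f/6)
K = -110 (K = -90 - 20 = -110)
T(-25, H) + K = (-1/3 + (⅙)*(-25)) - 110 = (-1*⅓ - 25/6) - 110 = (-⅓ - 25/6) - 110 = -9/2 - 110 = -229/2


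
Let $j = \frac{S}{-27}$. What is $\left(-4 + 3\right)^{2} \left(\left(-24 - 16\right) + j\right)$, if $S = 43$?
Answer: $- \frac{1123}{27} \approx -41.593$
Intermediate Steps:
$j = - \frac{43}{27}$ ($j = \frac{43}{-27} = 43 \left(- \frac{1}{27}\right) = - \frac{43}{27} \approx -1.5926$)
$\left(-4 + 3\right)^{2} \left(\left(-24 - 16\right) + j\right) = \left(-4 + 3\right)^{2} \left(\left(-24 - 16\right) - \frac{43}{27}\right) = \left(-1\right)^{2} \left(\left(-24 - 16\right) - \frac{43}{27}\right) = 1 \left(-40 - \frac{43}{27}\right) = 1 \left(- \frac{1123}{27}\right) = - \frac{1123}{27}$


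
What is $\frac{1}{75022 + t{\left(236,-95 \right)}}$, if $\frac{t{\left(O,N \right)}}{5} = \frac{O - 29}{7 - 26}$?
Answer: $\frac{19}{1424383} \approx 1.3339 \cdot 10^{-5}$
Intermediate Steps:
$t{\left(O,N \right)} = \frac{145}{19} - \frac{5 O}{19}$ ($t{\left(O,N \right)} = 5 \frac{O - 29}{7 - 26} = 5 \frac{-29 + O}{-19} = 5 \left(-29 + O\right) \left(- \frac{1}{19}\right) = 5 \left(\frac{29}{19} - \frac{O}{19}\right) = \frac{145}{19} - \frac{5 O}{19}$)
$\frac{1}{75022 + t{\left(236,-95 \right)}} = \frac{1}{75022 + \left(\frac{145}{19} - \frac{1180}{19}\right)} = \frac{1}{75022 - \frac{1035}{19}} = \frac{1}{\frac{1424383}{19}} = \frac{19}{1424383}$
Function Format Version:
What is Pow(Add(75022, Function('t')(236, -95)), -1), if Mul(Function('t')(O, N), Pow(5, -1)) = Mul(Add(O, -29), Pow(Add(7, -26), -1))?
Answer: Rational(19, 1424383) ≈ 1.3339e-5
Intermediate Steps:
Function('t')(O, N) = Add(Rational(145, 19), Mul(Rational(-5, 19), O)) (Function('t')(O, N) = Mul(5, Mul(Add(O, -29), Pow(Add(7, -26), -1))) = Mul(5, Mul(Add(-29, O), Pow(-19, -1))) = Mul(5, Mul(Add(-29, O), Rational(-1, 19))) = Mul(5, Add(Rational(29, 19), Mul(Rational(-1, 19), O))) = Add(Rational(145, 19), Mul(Rational(-5, 19), O)))
Pow(Add(75022, Function('t')(236, -95)), -1) = Pow(Add(75022, Add(Rational(145, 19), Mul(Rational(-5, 19), 236))), -1) = Pow(Add(75022, Add(Rational(145, 19), Rational(-1180, 19))), -1) = Pow(Add(75022, Rational(-1035, 19)), -1) = Pow(Rational(1424383, 19), -1) = Rational(19, 1424383)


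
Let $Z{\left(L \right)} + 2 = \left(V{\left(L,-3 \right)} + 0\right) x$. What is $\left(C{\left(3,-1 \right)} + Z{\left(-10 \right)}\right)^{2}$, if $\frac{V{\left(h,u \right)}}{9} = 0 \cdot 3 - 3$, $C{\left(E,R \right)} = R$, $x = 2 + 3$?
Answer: $19044$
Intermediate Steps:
$x = 5$
$V{\left(h,u \right)} = -27$ ($V{\left(h,u \right)} = 9 \left(0 \cdot 3 - 3\right) = 9 \left(0 - 3\right) = 9 \left(-3\right) = -27$)
$Z{\left(L \right)} = -137$ ($Z{\left(L \right)} = -2 + \left(-27 + 0\right) 5 = -2 - 135 = -137$)
$\left(C{\left(3,-1 \right)} + Z{\left(-10 \right)}\right)^{2} = \left(-1 - 137\right)^{2} = \left(-138\right)^{2} = 19044$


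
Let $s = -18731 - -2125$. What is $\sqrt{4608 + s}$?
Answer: $i \sqrt{11998} \approx 109.54 i$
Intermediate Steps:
$s = -16606$ ($s = -18731 + 2125 = -16606$)
$\sqrt{4608 + s} = \sqrt{4608 - 16606} = \sqrt{-11998} = i \sqrt{11998}$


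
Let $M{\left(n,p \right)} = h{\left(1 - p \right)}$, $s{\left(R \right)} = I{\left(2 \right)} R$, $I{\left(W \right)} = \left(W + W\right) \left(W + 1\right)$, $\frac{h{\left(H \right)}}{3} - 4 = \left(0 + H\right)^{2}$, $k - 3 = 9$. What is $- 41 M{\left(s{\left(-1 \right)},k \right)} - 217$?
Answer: $-15592$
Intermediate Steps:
$k = 12$ ($k = 3 + 9 = 12$)
$h{\left(H \right)} = 12 + 3 H^{2}$ ($h{\left(H \right)} = 12 + 3 \left(0 + H\right)^{2} = 12 + 3 H^{2}$)
$I{\left(W \right)} = 2 W \left(1 + W\right)$
$s{\left(R \right)} = 12 R$ ($s{\left(R \right)} = 2 \cdot 2 \left(1 + 2\right) R = 2 \cdot 2 \cdot 3 R = 12 R$)
$M{\left(n,p \right)} = 12 + 3 \left(1 - p\right)^{2}$
$- 41 M{\left(s{\left(-1 \right)},k \right)} - 217 = - 41 \left(12 + 3 \left(-1 + 12\right)^{2}\right) - 217 = - 41 \left(12 + 3 \cdot 11^{2}\right) - 217 = - 41 \left(12 + 3 \cdot 121\right) - 217 = - 41 \left(12 + 363\right) - 217 = \left(-41\right) 375 - 217 = -15375 - 217 = -15592$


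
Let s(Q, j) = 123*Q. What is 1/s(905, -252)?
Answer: 1/111315 ≈ 8.9835e-6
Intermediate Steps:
1/s(905, -252) = 1/(123*905) = 1/111315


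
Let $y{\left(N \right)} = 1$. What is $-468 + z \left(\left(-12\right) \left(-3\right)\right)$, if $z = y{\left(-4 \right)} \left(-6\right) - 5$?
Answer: $-864$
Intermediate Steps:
$z = -11$ ($z = 1 \left(-6\right) - 5 = -6 - 5 = -11$)
$-468 + z \left(\left(-12\right) \left(-3\right)\right) = -468 - 11 \left(\left(-12\right) \left(-3\right)\right) = -468 - 396 = -864$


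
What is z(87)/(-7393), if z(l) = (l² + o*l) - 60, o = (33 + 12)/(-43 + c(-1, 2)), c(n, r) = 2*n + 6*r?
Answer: -81294/81323 ≈ -0.99964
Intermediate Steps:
o = -15/11 (o = (33 + 12)/(-43 + (2*(-1) + 6*2)) = 45/(-43 + (-2 + 12)) = 45/(-43 + 10) = 45/(-33) = 45*(-1/33) = -15/11 ≈ -1.3636)
z(l) = -60 + l² - 15*l/11 (z(l) = (l² - 15*l/11) - 60 = -60 + l² - 15*l/11)
z(87)/(-7393) = (-60 + 87² - 15/11*87)/(-7393) = (-60 + 7569 - 1305/11)*(-1/7393) = (81294/11)*(-1/7393) = -81294/81323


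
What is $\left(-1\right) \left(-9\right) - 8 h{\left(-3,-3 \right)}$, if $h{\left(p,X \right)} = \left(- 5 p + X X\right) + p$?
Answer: $-159$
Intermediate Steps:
$h{\left(p,X \right)} = X^{2} - 4 p$ ($h{\left(p,X \right)} = \left(- 5 p + X^{2}\right) + p = \left(X^{2} - 5 p\right) + p = X^{2} - 4 p$)
$\left(-1\right) \left(-9\right) - 8 h{\left(-3,-3 \right)} = \left(-1\right) \left(-9\right) - 8 \left(\left(-3\right)^{2} - -12\right) = 9 - 8 \left(9 + 12\right) = 9 - 168 = -159$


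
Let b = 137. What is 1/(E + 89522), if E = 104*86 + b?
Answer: 1/98603 ≈ 1.0142e-5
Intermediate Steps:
E = 9081 (E = 104*86 + 137 = 8944 + 137 = 9081)
1/(E + 89522) = 1/(9081 + 89522) = 1/98603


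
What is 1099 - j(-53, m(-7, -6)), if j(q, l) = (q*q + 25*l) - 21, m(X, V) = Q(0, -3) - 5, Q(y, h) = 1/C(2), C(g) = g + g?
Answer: -6281/4 ≈ -1570.3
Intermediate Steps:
C(g) = 2*g
Q(y, h) = ¼ (Q(y, h) = 1/(2*2) = 1/4 = ¼)
m(X, V) = -19/4 (m(X, V) = ¼ - 5 = -19/4)
j(q, l) = -21 + q² + 25*l (j(q, l) = (q² + 25*l) - 21 = -21 + q² + 25*l)
1099 - j(-53, m(-7, -6)) = 1099 - (-21 + (-53)² + 25*(-19/4)) = 1099 - (-21 + 2809 - 475/4) = 1099 - 1*10677/4 = 1099 - 10677/4 = -6281/4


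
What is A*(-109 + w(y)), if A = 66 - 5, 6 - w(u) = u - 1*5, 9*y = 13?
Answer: -54595/9 ≈ -6066.1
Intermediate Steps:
y = 13/9 (y = (⅑)*13 = 13/9 ≈ 1.4444)
w(u) = 11 - u (w(u) = 6 - (u - 1*5) = 6 - (u - 5) = 6 - (-5 + u) = 6 + (5 - u) = 11 - u)
A = 61
A*(-109 + w(y)) = 61*(-109 + (11 - 1*13/9)) = 61*(-109 + (11 - 13/9)) = 61*(-109 + 86/9) = 61*(-895/9) = -54595/9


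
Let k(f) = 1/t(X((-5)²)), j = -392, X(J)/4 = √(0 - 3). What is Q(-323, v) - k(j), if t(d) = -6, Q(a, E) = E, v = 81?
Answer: 487/6 ≈ 81.167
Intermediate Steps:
X(J) = 4*I*√3 (X(J) = 4*√(0 - 3) = 4*√(-3) = 4*(I*√3) = 4*I*√3)
k(f) = -⅙ (k(f) = 1/(-6) = -⅙)
Q(-323, v) - k(j) = 81 - 1*(-⅙) = 81 + ⅙ = 487/6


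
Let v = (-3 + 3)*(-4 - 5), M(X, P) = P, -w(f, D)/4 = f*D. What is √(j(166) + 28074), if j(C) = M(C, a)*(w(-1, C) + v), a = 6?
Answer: 3*√3562 ≈ 179.05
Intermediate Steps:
w(f, D) = -4*D*f (w(f, D) = -4*f*D = -4*D*f)
v = 0 (v = 0*(-9) = 0)
j(C) = 24*C (j(C) = 6*(-4*C*(-1) + 0) = 6*(4*C + 0) = 6*(4*C) = 24*C)
√(j(166) + 28074) = √(24*166 + 28074) = √(3984 + 28074) = √32058 = 3*√3562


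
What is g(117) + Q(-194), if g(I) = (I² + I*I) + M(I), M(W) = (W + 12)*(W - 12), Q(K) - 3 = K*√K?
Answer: 40926 - 194*I*√194 ≈ 40926.0 - 2702.1*I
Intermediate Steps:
Q(K) = 3 + K^(3/2) (Q(K) = 3 + K*√K = 3 + K^(3/2))
M(W) = (-12 + W)*(12 + W) (M(W) = (12 + W)*(-12 + W) = (-12 + W)*(12 + W))
g(I) = -144 + 3*I² (g(I) = (I² + I*I) + (-144 + I²) = (I² + I²) + (-144 + I²) = 2*I² + (-144 + I²) = -144 + 3*I²)
g(117) + Q(-194) = (-144 + 3*117²) + (3 + (-194)^(3/2)) = (-144 + 3*13689) + (3 - 194*I*√194) = (-144 + 41067) + (3 - 194*I*√194) = 40923 + (3 - 194*I*√194) = 40926 - 194*I*√194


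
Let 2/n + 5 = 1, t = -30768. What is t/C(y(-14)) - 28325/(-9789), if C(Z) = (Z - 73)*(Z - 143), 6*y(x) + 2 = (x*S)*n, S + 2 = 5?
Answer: -885367447/3441234849 ≈ -0.25728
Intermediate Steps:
S = 3 (S = -2 + 5 = 3)
n = -½ (n = 2/(-5 + 1) = 2/(-4) = 2*(-¼) = -½ ≈ -0.50000)
y(x) = -⅓ - x/4 (y(x) = -⅓ + ((x*3)*(-½))/6 = -⅓ + ((3*x)*(-½))/6 = -⅓ + (-3*x/2)/6 = -⅓ - x/4)
C(Z) = (-143 + Z)*(-73 + Z) (C(Z) = (-73 + Z)*(-143 + Z) = (-143 + Z)*(-73 + Z))
t/C(y(-14)) - 28325/(-9789) = -30768/(10439 + (-⅓ - ¼*(-14))² - 216*(-⅓ - ¼*(-14))) - 28325/(-9789) = -30768/(10439 + (-⅓ + 7/2)² - 216*(-⅓ + 7/2)) - 28325*(-1/9789) = -30768/(10439 + (19/6)² - 216*19/6) + 28325/9789 = -30768/(10439 + 361/36 - 684) + 28325/9789 = -30768/351541/36 + 28325/9789 = -30768*36/351541 + 28325/9789 = -1107648/351541 + 28325/9789 = -885367447/3441234849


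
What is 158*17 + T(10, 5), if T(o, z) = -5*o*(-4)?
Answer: 2886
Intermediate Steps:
T(o, z) = 20*o
158*17 + T(10, 5) = 158*17 + 20*10 = 2686 + 200 = 2886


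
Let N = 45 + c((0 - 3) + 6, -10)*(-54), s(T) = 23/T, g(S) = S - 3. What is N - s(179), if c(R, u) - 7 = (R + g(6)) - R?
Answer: -88628/179 ≈ -495.13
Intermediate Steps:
g(S) = -3 + S
c(R, u) = 10 (c(R, u) = 7 + ((R + (-3 + 6)) - R) = 7 + ((R + 3) - R) = 7 + ((3 + R) - R) = 7 + 3 = 10)
N = -495 (N = 45 + 10*(-54) = 45 - 540 = -495)
N - s(179) = -495 - 23/179 = -88628/179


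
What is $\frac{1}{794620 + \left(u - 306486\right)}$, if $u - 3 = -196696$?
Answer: $\frac{1}{291441} \approx 3.4312 \cdot 10^{-6}$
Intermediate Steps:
$u = -196693$ ($u = 3 - 196696 = -196693$)
$\frac{1}{794620 + \left(u - 306486\right)} = \frac{1}{794620 - 503179} = \frac{1}{291441}$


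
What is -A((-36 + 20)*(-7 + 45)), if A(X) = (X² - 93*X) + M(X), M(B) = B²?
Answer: -795872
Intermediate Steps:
A(X) = -93*X + 2*X² (A(X) = (X² - 93*X) + X² = -93*X + 2*X²)
-A((-36 + 20)*(-7 + 45)) = -(-36 + 20)*(-7 + 45)*(-93 + 2*((-36 + 20)*(-7 + 45))) = -(-16*38)*(-93 + 2*(-16*38)) = -(-608)*(-93 + 2*(-608)) = -(-608)*(-93 - 1216) = -(-608)*(-1309) = -1*795872 = -795872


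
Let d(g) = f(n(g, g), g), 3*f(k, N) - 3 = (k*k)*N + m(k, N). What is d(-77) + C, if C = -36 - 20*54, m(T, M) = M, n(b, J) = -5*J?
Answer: -11416747/3 ≈ -3.8056e+6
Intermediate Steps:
f(k, N) = 1 + N/3 + N*k²/3 (f(k, N) = 1 + ((k*k)*N + N)/3 = 1 + (k²*N + N)/3 = 1 + (N*k² + N)/3 = 1 + (N + N*k²)/3 = 1 + (N/3 + N*k²/3) = 1 + N/3 + N*k²/3)
d(g) = 1 + g/3 + 25*g³/3 (d(g) = 1 + g/3 + g*(-5*g)²/3 = 1 + g/3 + g*(25*g²)/3 = 1 + g/3 + 25*g³/3)
C = -1116 (C = -36 - 1080 = -1116)
d(-77) + C = (1 + (⅓)*(-77) + (25/3)*(-77)³) - 1116 = (1 - 77/3 + (25/3)*(-456533)) - 1116 = (1 - 77/3 - 11413325/3) - 1116 = -11413399/3 - 1116 = -11416747/3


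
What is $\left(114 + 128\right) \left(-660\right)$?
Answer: $-159720$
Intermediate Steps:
$\left(114 + 128\right) \left(-660\right) = 242 \left(-660\right) = -159720$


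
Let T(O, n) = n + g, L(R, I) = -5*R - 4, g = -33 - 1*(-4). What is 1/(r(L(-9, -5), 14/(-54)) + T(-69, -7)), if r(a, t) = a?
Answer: ⅕ ≈ 0.20000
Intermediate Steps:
g = -29 (g = -33 + 4 = -29)
L(R, I) = -4 - 5*R
T(O, n) = -29 + n (T(O, n) = n - 29 = -29 + n)
1/(r(L(-9, -5), 14/(-54)) + T(-69, -7)) = 1/((-4 - 5*(-9)) + (-29 - 7)) = 1/((-4 + 45) - 36) = 1/(41 - 36) = 1/5 = ⅕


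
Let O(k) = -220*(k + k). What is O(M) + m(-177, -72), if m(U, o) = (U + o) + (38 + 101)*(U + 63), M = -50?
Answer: 5905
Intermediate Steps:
m(U, o) = 8757 + o + 140*U (m(U, o) = (U + o) + 139*(63 + U) = (U + o) + (8757 + 139*U) = 8757 + o + 140*U)
O(k) = -440*k
O(M) + m(-177, -72) = -440*(-50) + (8757 - 72 + 140*(-177)) = 22000 + (8757 - 72 - 24780) = 22000 - 16095 = 5905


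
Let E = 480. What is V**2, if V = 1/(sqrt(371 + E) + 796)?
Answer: (796 + sqrt(851))**(-2) ≈ 1.4686e-6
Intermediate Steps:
V = 1/(796 + sqrt(851)) (V = 1/(sqrt(371 + 480) + 796) = 1/(sqrt(851) + 796) = 1/(796 + sqrt(851)) ≈ 0.0012119)
V**2 = (796/632765 - sqrt(851)/632765)**2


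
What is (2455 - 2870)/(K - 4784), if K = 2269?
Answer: 83/503 ≈ 0.16501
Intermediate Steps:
(2455 - 2870)/(K - 4784) = (2455 - 2870)/(2269 - 4784) = -415/(-2515) = -415*(-1/2515) = 83/503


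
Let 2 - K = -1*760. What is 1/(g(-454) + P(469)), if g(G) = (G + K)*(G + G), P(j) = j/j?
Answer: -1/279663 ≈ -3.5757e-6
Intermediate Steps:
K = 762 (K = 2 - (-1)*760 = 2 - 1*(-760) = 2 + 760 = 762)
P(j) = 1
g(G) = 2*G*(762 + G) (g(G) = (G + 762)*(G + G) = (762 + G)*(2*G) = 2*G*(762 + G))
1/(g(-454) + P(469)) = 1/(2*(-454)*(762 - 454) + 1) = 1/(2*(-454)*308 + 1) = 1/(-279664 + 1) = 1/(-279663) = -1/279663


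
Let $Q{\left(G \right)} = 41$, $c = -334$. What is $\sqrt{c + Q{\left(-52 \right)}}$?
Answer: $i \sqrt{293} \approx 17.117 i$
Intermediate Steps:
$\sqrt{c + Q{\left(-52 \right)}} = \sqrt{-334 + 41} = \sqrt{-293} = i \sqrt{293}$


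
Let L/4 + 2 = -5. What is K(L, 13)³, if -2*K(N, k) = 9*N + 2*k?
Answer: 1442897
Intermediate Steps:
L = -28 (L = -8 + 4*(-5) = -8 - 20 = -28)
K(N, k) = -k - 9*N/2 (K(N, k) = -(9*N + 2*k)/2 = -(2*k + 9*N)/2 = -k - 9*N/2)
K(L, 13)³ = (-1*13 - 9/2*(-28))³ = (-13 + 126)³ = 113³ = 1442897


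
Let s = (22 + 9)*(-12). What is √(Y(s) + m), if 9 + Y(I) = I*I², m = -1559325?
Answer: I*√53038182 ≈ 7282.7*I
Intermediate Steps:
s = -372 (s = 31*(-12) = -372)
Y(I) = -9 + I³ (Y(I) = -9 + I*I² = -9 + I³)
√(Y(s) + m) = √((-9 + (-372)³) - 1559325) = √((-9 - 51478848) - 1559325) = √(-51478857 - 1559325) = √(-53038182) = I*√53038182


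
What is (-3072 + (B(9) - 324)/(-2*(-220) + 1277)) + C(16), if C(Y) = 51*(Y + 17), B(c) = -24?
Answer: -2385261/1717 ≈ -1389.2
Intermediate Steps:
C(Y) = 867 + 51*Y (C(Y) = 51*(17 + Y) = 867 + 51*Y)
(-3072 + (B(9) - 324)/(-2*(-220) + 1277)) + C(16) = (-3072 + (-24 - 324)/(-2*(-220) + 1277)) + (867 + 51*16) = (-3072 - 348/(440 + 1277)) + (867 + 816) = (-3072 - 348/1717) + 1683 = -5274972/1717 + 1683 = -2385261/1717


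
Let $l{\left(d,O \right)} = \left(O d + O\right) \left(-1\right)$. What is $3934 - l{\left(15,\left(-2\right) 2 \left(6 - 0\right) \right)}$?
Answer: $3550$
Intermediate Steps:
$l{\left(d,O \right)} = - O - O d$ ($l{\left(d,O \right)} = \left(O + O d\right) \left(-1\right) = - O - O d$)
$3934 - l{\left(15,\left(-2\right) 2 \left(6 - 0\right) \right)} = 3934 - - \left(-2\right) 2 \left(6 - 0\right) \left(1 + 15\right) = 3934 - \left(-1\right) \left(- 4 \left(6 + 0\right)\right) 16 = 3934 - \left(-1\right) \left(\left(-4\right) 6\right) 16 = 3934 - \left(-1\right) \left(-24\right) 16 = 3934 - 384 = 3550$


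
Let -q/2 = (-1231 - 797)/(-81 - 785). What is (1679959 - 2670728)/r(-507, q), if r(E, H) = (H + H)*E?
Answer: -33000229/158184 ≈ -208.62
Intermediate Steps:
q = -2028/433 (q = -2*(-1231 - 797)/(-81 - 785) = -(-4056)/(-866) = -(-4056)*(-1)/866 = -2*1014/433 = -2028/433 ≈ -4.6836)
r(E, H) = 2*E*H (r(E, H) = (2*H)*E = 2*E*H)
(1679959 - 2670728)/r(-507, q) = (1679959 - 2670728)/((2*(-507)*(-2028/433))) = -990769/2056392/433 = -990769*433/2056392 = -33000229/158184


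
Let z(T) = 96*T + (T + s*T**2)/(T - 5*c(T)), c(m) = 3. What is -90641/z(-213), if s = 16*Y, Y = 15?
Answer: 6888716/5183497 ≈ 1.3290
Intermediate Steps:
s = 240 (s = 16*15 = 240)
z(T) = 96*T + (T + 240*T**2)/(-15 + T) (z(T) = 96*T + (T + 240*T**2)/(T - 5*3) = 96*T + (T + 240*T**2)/(T - 15) = 96*T + (T + 240*T**2)/(-15 + T))
-90641/z(-213) = -90641*(-(-15 - 213)/(213*(-1439 + 336*(-213)))) = -90641*76/(71*(-1439 - 71568)) = -90641/((-213*(-1/228)*(-73007))) = -90641/(-5183497/76) = -90641*(-76/5183497) = 6888716/5183497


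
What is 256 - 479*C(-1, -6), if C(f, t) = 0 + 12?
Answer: -5492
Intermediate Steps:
C(f, t) = 12
256 - 479*C(-1, -6) = 256 - 479*12 = 256 - 5748 = -5492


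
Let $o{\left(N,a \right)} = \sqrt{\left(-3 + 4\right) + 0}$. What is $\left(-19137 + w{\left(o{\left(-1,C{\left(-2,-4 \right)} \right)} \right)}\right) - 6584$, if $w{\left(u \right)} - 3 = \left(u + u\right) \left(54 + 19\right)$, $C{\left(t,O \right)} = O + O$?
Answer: $-25572$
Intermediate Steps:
$C{\left(t,O \right)} = 2 O$
$o{\left(N,a \right)} = 1$ ($o{\left(N,a \right)} = \sqrt{1 + 0} = \sqrt{1} = 1$)
$w{\left(u \right)} = 3 + 146 u$ ($w{\left(u \right)} = 3 + \left(u + u\right) \left(54 + 19\right) = 3 + 2 u 73 = 3 + 146 u$)
$\left(-19137 + w{\left(o{\left(-1,C{\left(-2,-4 \right)} \right)} \right)}\right) - 6584 = \left(-19137 + \left(3 + 146 \cdot 1\right)\right) - 6584 = \left(-19137 + \left(3 + 146\right)\right) - 6584 = \left(-19137 + 149\right) - 6584 = -18988 - 6584 = -25572$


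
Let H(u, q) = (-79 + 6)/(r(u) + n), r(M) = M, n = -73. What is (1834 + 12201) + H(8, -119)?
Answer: 912348/65 ≈ 14036.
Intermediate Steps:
H(u, q) = -73/(-73 + u) (H(u, q) = (-79 + 6)/(u - 73) = -73/(-73 + u))
(1834 + 12201) + H(8, -119) = (1834 + 12201) - 73/(-73 + 8) = 14035 - 73/(-65) = 14035 - 73*(-1/65) = 14035 + 73/65 = 912348/65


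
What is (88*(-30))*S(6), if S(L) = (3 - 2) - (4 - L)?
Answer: -7920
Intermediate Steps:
S(L) = -3 + L (S(L) = 1 + (-4 + L) = -3 + L)
(88*(-30))*S(6) = (88*(-30))*(-3 + 6) = -2640*3 = -7920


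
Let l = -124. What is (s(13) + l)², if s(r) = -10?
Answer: 17956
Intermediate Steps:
(s(13) + l)² = (-10 - 124)² = (-134)² = 17956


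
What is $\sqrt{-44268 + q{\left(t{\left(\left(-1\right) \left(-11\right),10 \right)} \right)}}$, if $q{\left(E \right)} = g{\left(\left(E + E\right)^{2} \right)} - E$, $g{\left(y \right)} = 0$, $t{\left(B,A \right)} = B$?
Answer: $i \sqrt{44279} \approx 210.43 i$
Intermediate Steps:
$q{\left(E \right)} = - E$ ($q{\left(E \right)} = 0 - E = - E$)
$\sqrt{-44268 + q{\left(t{\left(\left(-1\right) \left(-11\right),10 \right)} \right)}} = \sqrt{-44268 - \left(-1\right) \left(-11\right)} = \sqrt{-44268 - 11} = \sqrt{-44279} = i \sqrt{44279}$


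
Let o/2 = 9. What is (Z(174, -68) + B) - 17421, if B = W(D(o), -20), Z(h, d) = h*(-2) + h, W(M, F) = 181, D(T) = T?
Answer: -17414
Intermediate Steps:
o = 18 (o = 2*9 = 18)
Z(h, d) = -h (Z(h, d) = -2*h + h = -h)
B = 181
(Z(174, -68) + B) - 17421 = (-1*174 + 181) - 17421 = (-174 + 181) - 17421 = 7 - 17421 = -17414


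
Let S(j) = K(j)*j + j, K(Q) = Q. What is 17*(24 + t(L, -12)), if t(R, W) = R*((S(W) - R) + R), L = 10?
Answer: 22848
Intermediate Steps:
S(j) = j + j² (S(j) = j*j + j = j² + j = j + j²)
t(R, W) = R*W*(1 + W) (t(R, W) = R*((W*(1 + W) - R) + R) = R*((-R + W*(1 + W)) + R) = R*(W*(1 + W)) = R*W*(1 + W))
17*(24 + t(L, -12)) = 17*(24 + 10*(-12)*(1 - 12)) = 17*(24 + 10*(-12)*(-11)) = 17*(24 + 1320) = 17*1344 = 22848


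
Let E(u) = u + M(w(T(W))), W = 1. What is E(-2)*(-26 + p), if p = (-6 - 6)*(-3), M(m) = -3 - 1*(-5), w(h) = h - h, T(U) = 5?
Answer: 0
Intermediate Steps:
w(h) = 0
M(m) = 2 (M(m) = -3 + 5 = 2)
p = 36 (p = -12*(-3) = 36)
E(u) = 2 + u (E(u) = u + 2 = 2 + u)
E(-2)*(-26 + p) = (2 - 2)*(-26 + 36) = 0*10 = 0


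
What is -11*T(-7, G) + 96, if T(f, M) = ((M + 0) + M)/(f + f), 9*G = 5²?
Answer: 6323/63 ≈ 100.37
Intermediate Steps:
G = 25/9 (G = (⅑)*5² = (⅑)*25 = 25/9 ≈ 2.7778)
T(f, M) = M/f (T(f, M) = (M + M)/((2*f)) = (2*M)*(1/(2*f)) = M/f)
-11*T(-7, G) + 96 = -275/(9*(-7)) + 96 = -275*(-1)/(9*7) + 96 = -11*(-25/63) + 96 = 275/63 + 96 = 6323/63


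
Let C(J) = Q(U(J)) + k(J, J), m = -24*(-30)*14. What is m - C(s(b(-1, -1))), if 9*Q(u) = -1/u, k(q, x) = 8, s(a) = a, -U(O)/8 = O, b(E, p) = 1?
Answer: 725183/72 ≈ 10072.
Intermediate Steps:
U(O) = -8*O
Q(u) = -1/(9*u) (Q(u) = (-1/u)/9 = -1/(9*u))
m = 10080 (m = 720*14 = 10080)
C(J) = 8 + 1/(72*J) (C(J) = -(-1/(8*J))/9 + 8 = -(-1)/(72*J) + 8 = 1/(72*J) + 8 = 8 + 1/(72*J))
m - C(s(b(-1, -1))) = 10080 - (8 + (1/72)/1) = 10080 - (8 + (1/72)*1) = 10080 - (8 + 1/72) = 10080 - 1*577/72 = 10080 - 577/72 = 725183/72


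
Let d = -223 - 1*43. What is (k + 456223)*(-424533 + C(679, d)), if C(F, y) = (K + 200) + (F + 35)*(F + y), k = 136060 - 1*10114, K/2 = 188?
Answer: -75143463675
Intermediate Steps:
K = 376 (K = 2*188 = 376)
d = -266 (d = -223 - 43 = -266)
k = 125946 (k = 136060 - 10114 = 125946)
C(F, y) = 576 + (35 + F)*(F + y) (C(F, y) = (376 + 200) + (F + 35)*(F + y) = 576 + (35 + F)*(F + y))
(k + 456223)*(-424533 + C(679, d)) = (125946 + 456223)*(-424533 + (576 + 679**2 + 35*679 + 35*(-266) + 679*(-266))) = 582169*(-424533 + (576 + 461041 + 23765 - 9310 - 180614)) = 582169*(-424533 + 295458) = 582169*(-129075) = -75143463675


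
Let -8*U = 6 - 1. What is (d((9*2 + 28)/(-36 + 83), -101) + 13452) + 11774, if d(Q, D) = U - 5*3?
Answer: 201683/8 ≈ 25210.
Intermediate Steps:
U = -5/8 (U = -(6 - 1)/8 = -⅛*5 = -5/8 ≈ -0.62500)
d(Q, D) = -125/8 (d(Q, D) = -5/8 - 5*3 = -5/8 - 15 = -125/8)
(d((9*2 + 28)/(-36 + 83), -101) + 13452) + 11774 = (-125/8 + 13452) + 11774 = 107491/8 + 11774 = 201683/8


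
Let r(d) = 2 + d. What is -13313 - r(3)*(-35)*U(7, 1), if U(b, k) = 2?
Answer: -12963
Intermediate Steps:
-13313 - r(3)*(-35)*U(7, 1) = -13313 - (2 + 3)*(-35)*2 = -13313 - 5*(-35)*2 = -13313 - (-175)*2 = -13313 - 1*(-350) = -13313 + 350 = -12963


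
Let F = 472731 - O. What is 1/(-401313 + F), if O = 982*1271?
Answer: -1/1176704 ≈ -8.4983e-7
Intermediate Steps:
O = 1248122
F = -775391 (F = 472731 - 1*1248122 = 472731 - 1248122 = -775391)
1/(-401313 + F) = 1/(-401313 - 775391) = 1/(-1176704) = -1/1176704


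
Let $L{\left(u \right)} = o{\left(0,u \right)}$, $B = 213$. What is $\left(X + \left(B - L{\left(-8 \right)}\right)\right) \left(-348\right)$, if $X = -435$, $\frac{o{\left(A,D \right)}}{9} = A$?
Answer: $77256$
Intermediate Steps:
$o{\left(A,D \right)} = 9 A$
$L{\left(u \right)} = 0$ ($L{\left(u \right)} = 9 \cdot 0 = 0$)
$\left(X + \left(B - L{\left(-8 \right)}\right)\right) \left(-348\right) = \left(-435 + \left(213 - 0\right)\right) \left(-348\right) = \left(-435 + \left(213 + 0\right)\right) \left(-348\right) = \left(-435 + 213\right) \left(-348\right) = \left(-222\right) \left(-348\right) = 77256$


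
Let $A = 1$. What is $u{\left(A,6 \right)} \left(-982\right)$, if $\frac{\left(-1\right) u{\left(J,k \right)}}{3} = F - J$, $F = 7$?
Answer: $17676$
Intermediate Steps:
$u{\left(J,k \right)} = -21 + 3 J$ ($u{\left(J,k \right)} = - 3 \left(7 - J\right) = -21 + 3 J$)
$u{\left(A,6 \right)} \left(-982\right) = \left(-21 + 3 \cdot 1\right) \left(-982\right) = \left(-21 + 3\right) \left(-982\right) = \left(-18\right) \left(-982\right) = 17676$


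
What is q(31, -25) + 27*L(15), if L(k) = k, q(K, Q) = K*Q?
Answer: -370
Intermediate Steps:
q(31, -25) + 27*L(15) = 31*(-25) + 27*15 = -775 + 405 = -370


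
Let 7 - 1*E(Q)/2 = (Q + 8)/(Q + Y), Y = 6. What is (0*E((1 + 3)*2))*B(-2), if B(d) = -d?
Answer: 0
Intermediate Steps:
E(Q) = 14 - 2*(8 + Q)/(6 + Q) (E(Q) = 14 - 2*(Q + 8)/(Q + 6) = 14 - 2*(8 + Q)/(6 + Q))
(0*E((1 + 3)*2))*B(-2) = (0*(4*(17 + 3*((1 + 3)*2))/(6 + (1 + 3)*2)))*(-1*(-2)) = (0*(4*(17 + 3*(4*2))/(6 + 4*2)))*2 = (0*(4*(17 + 3*8)/(6 + 8)))*2 = (0*(4*(17 + 24)/14))*2 = (0*(4*(1/14)*41))*2 = (0*(82/7))*2 = 0*2 = 0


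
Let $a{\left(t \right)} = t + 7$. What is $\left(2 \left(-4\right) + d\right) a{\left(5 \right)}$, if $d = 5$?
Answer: $-36$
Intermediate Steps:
$a{\left(t \right)} = 7 + t$
$\left(2 \left(-4\right) + d\right) a{\left(5 \right)} = \left(2 \left(-4\right) + 5\right) \left(7 + 5\right) = \left(-8 + 5\right) 12 = \left(-3\right) 12 = -36$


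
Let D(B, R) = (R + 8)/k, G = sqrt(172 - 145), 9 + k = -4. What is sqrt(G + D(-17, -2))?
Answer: sqrt(-78 + 507*sqrt(3))/13 ≈ 2.1759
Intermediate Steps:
k = -13 (k = -9 - 4 = -13)
G = 3*sqrt(3) (G = sqrt(27) = 3*sqrt(3) ≈ 5.1962)
D(B, R) = -8/13 - R/13 (D(B, R) = (R + 8)/(-13) = (8 + R)*(-1/13) = -8/13 - R/13)
sqrt(G + D(-17, -2)) = sqrt(3*sqrt(3) + (-8/13 - 1/13*(-2))) = sqrt(3*sqrt(3) + (-8/13 + 2/13)) = sqrt(3*sqrt(3) - 6/13) = sqrt(-6/13 + 3*sqrt(3))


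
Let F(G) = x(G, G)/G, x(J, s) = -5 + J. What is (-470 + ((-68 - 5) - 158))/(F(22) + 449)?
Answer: -15422/9895 ≈ -1.5586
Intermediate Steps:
F(G) = (-5 + G)/G
(-470 + ((-68 - 5) - 158))/(F(22) + 449) = (-470 + ((-68 - 5) - 158))/((-5 + 22)/22 + 449) = (-470 + (-73 - 158))/((1/22)*17 + 449) = (-470 - 231)/(17/22 + 449) = -701/9895/22 = -701*22/9895 = -15422/9895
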